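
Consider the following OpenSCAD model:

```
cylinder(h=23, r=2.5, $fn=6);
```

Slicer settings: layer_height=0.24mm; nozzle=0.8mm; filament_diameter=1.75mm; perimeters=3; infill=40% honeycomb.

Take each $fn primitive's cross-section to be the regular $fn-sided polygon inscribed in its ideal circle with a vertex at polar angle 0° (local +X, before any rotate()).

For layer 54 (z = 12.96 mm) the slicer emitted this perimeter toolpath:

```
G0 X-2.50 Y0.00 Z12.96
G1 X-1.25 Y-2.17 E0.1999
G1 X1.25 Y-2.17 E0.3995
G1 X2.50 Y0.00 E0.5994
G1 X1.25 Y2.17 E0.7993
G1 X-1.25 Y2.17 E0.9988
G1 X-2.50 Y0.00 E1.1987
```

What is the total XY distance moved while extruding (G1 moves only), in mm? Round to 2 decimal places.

Sum the Euclidean lengths of each G1 segment: total = 15.02 mm.

15.02 mm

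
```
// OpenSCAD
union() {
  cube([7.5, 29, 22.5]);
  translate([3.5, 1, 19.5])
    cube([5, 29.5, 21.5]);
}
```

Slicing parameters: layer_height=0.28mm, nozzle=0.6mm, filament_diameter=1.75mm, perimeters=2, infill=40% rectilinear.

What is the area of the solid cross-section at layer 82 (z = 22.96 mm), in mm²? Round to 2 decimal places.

At z = 22.96 mm: the cube is absent (z outside [0, 22.5]); the cube at (3.5, 1) is present — its section is the full 5×29.5 rectangle (area 147.50 mm²); Taking the union: only the 5×29.5 cube at (3.5, 1) is present, so the union is just that shape — area = 147.50 mm². Overall, the cross-section is a single solid region. Net area = 147.50 mm².

147.50 mm²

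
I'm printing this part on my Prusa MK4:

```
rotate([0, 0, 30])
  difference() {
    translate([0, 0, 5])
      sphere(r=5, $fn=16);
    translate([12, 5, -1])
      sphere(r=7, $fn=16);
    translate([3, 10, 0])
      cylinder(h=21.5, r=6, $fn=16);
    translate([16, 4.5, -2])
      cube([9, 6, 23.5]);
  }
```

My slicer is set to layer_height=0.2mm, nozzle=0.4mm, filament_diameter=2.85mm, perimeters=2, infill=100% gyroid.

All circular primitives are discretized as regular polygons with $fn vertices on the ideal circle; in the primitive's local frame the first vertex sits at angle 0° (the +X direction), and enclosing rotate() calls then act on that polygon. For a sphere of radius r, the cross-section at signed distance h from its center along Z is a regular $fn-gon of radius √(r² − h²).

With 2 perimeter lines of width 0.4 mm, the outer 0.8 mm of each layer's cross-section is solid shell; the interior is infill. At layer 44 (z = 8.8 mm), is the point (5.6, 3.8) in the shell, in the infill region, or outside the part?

At z = 8.8 mm: the r=5 sphere contributes a regular 16-gon of circumradius √(5²−3.8²) = 3.250; the sphere at (12, 5) does not reach this height (|z−center|=9.800 > r=7); the r=6 cylinder at (3, 10) contributes a regular 16-gon of circumradius 6; the cube at (16, 4.5) (footprint 9×6) is included at this height; After the difference (first − rest): starting from the r=5 sphere, the r=6 cylinder at (3, 10) misses the remaining region (no effect); the 9×6 cube at (16, 4.5) misses the remaining region (no effect) — 1 connected region; (whole slice rotated 30° about Z — lengths, areas and connectivity unchanged). Overall, the cross-section is a single solid region. Undo the 30° rotation: the query point maps to (6.750, 0.491) in the un-rotated model frame. The nearest boundary edge runs (3.00, 1.24)→(3.25, 0.00); distance from the point to it = 3.53 mm. The point is not inside any of the regions above, so it lies outside the cross-section (3.53 mm from the nearest boundary).

outside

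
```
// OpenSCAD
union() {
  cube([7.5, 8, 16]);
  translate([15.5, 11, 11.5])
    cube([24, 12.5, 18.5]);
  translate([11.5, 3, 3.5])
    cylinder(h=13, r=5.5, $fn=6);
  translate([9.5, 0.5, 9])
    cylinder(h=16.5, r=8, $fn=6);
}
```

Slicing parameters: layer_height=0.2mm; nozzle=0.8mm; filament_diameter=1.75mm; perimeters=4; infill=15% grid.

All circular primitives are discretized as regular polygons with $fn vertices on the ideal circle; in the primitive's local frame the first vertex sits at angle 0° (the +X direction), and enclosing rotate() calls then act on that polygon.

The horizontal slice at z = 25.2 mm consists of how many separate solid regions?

At z = 25.2 mm: the cube is not intersected at this z (z outside [0, 16]); the 24×12.5 cube at (15.5, 11) contributes its full rectangle; the cylinder at (11.5, 3) is absent (z outside [3.5, 16.5]); the r=8 cylinder at (9.5, 0.5) contributes a regular 6-gon of circumradius 8; Merging all regions: the 2 present regions are separate (no shared area or edge), so areas and boundary lengths simply add and each stays a separate island — 2 connected regions. The result has 2 disconnected regions.

2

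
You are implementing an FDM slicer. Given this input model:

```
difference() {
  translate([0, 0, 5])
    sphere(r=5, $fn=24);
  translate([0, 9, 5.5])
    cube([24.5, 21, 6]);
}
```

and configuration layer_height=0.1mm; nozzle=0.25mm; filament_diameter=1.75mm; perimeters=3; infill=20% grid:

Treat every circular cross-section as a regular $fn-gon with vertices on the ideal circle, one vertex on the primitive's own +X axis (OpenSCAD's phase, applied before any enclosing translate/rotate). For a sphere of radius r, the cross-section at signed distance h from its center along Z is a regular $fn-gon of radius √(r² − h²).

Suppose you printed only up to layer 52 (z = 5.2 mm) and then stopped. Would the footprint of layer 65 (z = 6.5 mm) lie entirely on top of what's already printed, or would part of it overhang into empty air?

Compare the two slices. At z = 5.2: the r=5 sphere slices to a regular 24-gon of circumradius 4.996 (√(r²−h²) with h=0.2 from center) (area = (24/2)·4.996²·sin(360°/24) = 77.52 mm²); the cube at (0, 9) does not reach this height (z outside [5.5, 11.5]); Subtracting the remaining from the first: none of the subtracted shapes is present at this height, so the r=5 sphere is unchanged — area = 77.52 mm². At z = 6.5: the r=5 sphere slices to a regular 24-gon of circumradius 4.770 (√(r²−h²) with h=1.5 from center) (area = (24/2)·4.770²·sin(360°/24) = 70.66 mm²); the 24.5×21 cube at (0, 9) contributes its full rectangle (area 514.50 mm²); Subtracting the remaining from the first: starting from the r=5 sphere (70.66 mm²), the 24.5×21 cube at (0, 9) misses the remaining region (no effect) — area = 70.66 mm². Checking containment: the cross-section at z = 6.5 is a subset of the cross-section at z = 5.2.

entirely on top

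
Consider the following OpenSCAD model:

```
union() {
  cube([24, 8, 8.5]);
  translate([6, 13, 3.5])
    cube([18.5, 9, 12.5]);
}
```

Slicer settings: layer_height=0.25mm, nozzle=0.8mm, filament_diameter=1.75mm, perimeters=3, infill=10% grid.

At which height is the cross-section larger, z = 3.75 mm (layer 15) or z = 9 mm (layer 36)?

layer 15 (z = 3.75 mm)

Layer 15 (z = 3.75): the cube is present — its section is the full 24×8 rectangle (area 192.00 mm²); the cube at (6, 13) (footprint 18.5×9) is included at this height (area 166.50 mm²); Taking the union: the 2 present regions are separate (no shared area or edge), so areas and boundary lengths simply add and each stays a separate island — area = 358.50 mm². So its area = 358.50 mm². Layer 36 (z = 9): the cube does not reach this height (z outside [0, 8.5]); the 18.5×9 cube at (6, 13) contributes its full rectangle (area 166.50 mm²); Merging all regions: only the 18.5×9 cube at (6, 13) is present, so the union is just that shape — area = 166.50 mm². So its area = 166.50 mm². Layer 15 is larger (358.50 vs 166.50 mm²).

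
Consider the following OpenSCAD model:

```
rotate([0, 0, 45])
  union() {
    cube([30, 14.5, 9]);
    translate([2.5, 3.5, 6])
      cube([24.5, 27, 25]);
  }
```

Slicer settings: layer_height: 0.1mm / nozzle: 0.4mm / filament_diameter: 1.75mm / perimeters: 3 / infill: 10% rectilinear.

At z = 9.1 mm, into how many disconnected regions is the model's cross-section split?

At z = 9.1 mm: the cube does not reach this height (z outside [0, 9]); the cube at (2.5, 3.5) (footprint 24.5×27) is included at this height; Combining (union): only the 24.5×27 cube at (2.5, 3.5) is present, so the union is just that shape — 1 connected region; (whole slice rotated 45° about Z — lengths, areas and connectivity unchanged). The result has 1 disconnected region.

1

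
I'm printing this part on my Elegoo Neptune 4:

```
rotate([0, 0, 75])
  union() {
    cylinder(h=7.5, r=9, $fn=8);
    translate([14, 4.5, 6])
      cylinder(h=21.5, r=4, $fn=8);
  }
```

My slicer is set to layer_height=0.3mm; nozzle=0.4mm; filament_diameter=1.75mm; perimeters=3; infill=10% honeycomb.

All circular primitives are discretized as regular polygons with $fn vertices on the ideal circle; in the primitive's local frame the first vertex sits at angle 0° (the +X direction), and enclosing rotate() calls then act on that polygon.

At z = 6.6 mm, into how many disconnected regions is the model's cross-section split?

2

At z = 6.6 mm: the cylinder: section is a regular 8-gon, circumradius r=9; the cylinder at (14, 4.5): section is a regular 8-gon, circumradius r=4; Combining (union): the 2 present regions are separate (no shared area or edge), so areas and boundary lengths simply add and each stays a separate island — 2 connected regions; (whole slice rotated 75° about Z — lengths, areas and connectivity unchanged). The result has 2 disconnected regions.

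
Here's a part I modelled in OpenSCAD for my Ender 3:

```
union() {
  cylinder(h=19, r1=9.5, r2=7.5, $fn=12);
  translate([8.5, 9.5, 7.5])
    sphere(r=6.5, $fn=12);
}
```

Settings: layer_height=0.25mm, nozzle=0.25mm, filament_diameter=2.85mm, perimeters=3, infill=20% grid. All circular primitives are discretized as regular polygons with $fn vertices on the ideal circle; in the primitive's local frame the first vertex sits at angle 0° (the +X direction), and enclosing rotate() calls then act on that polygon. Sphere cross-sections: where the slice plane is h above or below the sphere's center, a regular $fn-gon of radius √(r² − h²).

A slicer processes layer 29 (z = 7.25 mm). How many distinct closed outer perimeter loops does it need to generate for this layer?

At z = 7.25 mm: the cone: at t=0.382 of its height the radius interpolates to r₁+(r₂−r₁)t = 8.737, giving a regular 12-gon of that circumradius; the r=6.5 sphere at (8.5, 9.5) contributes a regular 12-gon of circumradius √(6.5²−0.25²) = 6.495; Combining (union): the regions partially overlap (shared area 11.00 mm²), so overlapping operands fuse into one piece — 1 connected region. The result has 1 disconnected region.

1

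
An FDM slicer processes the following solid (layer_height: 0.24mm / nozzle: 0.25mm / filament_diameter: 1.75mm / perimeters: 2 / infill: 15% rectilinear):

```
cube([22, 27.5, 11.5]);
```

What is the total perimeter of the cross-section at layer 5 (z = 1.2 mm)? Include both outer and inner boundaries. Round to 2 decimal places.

At z = 1.2 mm: the cube (footprint 22×27.5) is included at this height (perimeter 99.00 mm). Overall, the cross-section is a single solid region. Total boundary length (outer) = 99.00 mm.

99.00 mm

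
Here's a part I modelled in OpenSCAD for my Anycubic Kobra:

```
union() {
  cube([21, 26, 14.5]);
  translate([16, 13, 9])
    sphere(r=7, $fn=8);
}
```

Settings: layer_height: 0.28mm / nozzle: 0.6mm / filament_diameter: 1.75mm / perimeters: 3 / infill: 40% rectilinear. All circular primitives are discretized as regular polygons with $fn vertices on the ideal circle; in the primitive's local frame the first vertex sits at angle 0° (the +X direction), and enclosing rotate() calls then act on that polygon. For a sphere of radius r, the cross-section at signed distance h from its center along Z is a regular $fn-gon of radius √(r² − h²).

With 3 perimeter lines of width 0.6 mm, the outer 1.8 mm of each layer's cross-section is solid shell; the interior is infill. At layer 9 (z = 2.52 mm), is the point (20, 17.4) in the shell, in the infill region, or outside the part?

shell

At z = 2.52 mm: the 21×26 cube contributes its full rectangle; the r=7 sphere at (16, 13) contributes a regular 8-gon of circumradius √(7²−6.48²) = 2.648; Taking the union: the r=7 sphere at (16, 13) lies entirely inside the 21×26 cube, so the union is just the 21×26 cube — 1 connected region. Overall, the cross-section is a single solid region. The nearest boundary edge runs (21.00, 26.00)→(21.00, 0.00); distance from the point to it = 1.00 mm. The point is inside the cross-section, 1.00 mm from the nearest boundary — within the 1.8 mm shell band (3 × 0.6).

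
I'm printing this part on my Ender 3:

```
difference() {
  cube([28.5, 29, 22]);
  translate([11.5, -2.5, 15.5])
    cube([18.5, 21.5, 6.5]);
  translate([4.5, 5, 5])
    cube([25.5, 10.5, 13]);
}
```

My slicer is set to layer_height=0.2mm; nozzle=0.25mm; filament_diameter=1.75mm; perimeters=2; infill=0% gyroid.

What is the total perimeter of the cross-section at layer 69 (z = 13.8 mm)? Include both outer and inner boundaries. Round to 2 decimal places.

At z = 13.8 mm: the cube is present — its section is the full 28.5×29 rectangle (perimeter 115.00 mm); the cube at (11.5, -2.5) is absent (z outside [15.5, 22]); the 25.5×10.5 cube at (4.5, 5) contributes its full rectangle (perimeter 72.00 mm); Subtracting the remaining from the first: starting from the 28.5×29 cube, the 25.5×10.5 cube at (4.5, 5) partially overlaps it — only the 252.00 mm² overlap (of its 267.75 mm²) is removed, clipping the outline — boundary = 163.00 mm. Overall, the cross-section is a single solid region. Total boundary length (outer) = 163.00 mm.

163.00 mm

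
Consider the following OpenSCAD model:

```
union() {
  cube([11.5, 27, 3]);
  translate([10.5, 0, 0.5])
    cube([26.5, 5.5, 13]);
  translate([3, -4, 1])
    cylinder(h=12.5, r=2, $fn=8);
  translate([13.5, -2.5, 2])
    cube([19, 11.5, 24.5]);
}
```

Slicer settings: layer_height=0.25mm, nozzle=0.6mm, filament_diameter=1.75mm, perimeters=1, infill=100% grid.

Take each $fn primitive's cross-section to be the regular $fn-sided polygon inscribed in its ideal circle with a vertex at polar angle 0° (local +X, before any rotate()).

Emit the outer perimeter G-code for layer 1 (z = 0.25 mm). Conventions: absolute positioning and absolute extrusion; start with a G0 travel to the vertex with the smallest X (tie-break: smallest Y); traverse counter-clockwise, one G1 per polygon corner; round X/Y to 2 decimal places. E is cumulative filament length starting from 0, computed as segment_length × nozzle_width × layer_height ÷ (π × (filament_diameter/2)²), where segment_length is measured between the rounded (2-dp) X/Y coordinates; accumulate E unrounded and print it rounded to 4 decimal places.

G0 X0.00 Y0.00 Z0.25
G1 X11.50 Y0.00 E0.7172
G1 X11.50 Y27.00 E2.4010
G1 X0.00 Y27.00 E3.1181
G1 X0.00 Y0.00 E4.8019

At z = 0.25 mm: the cube (footprint 11.5×27) is included at this height; the cube at (10.5, 0) does not reach this height (z outside [0.5, 13.5]); the cylinder at (3, -4) is not intersected at this z (z outside [1, 13.5]); the cube at (13.5, -2.5) is not intersected at this z (z outside [2, 26.5]); Combining (union): only the 11.5×27 cube is present, so the union is just that shape — 1 connected region. The outline is a single polygon with 4 vertices. Extrusion per mm of travel: 0.6 × 0.25 / (π × 0.875²) = 0.062363. Accumulating E over each segment gives final E = 4.8019.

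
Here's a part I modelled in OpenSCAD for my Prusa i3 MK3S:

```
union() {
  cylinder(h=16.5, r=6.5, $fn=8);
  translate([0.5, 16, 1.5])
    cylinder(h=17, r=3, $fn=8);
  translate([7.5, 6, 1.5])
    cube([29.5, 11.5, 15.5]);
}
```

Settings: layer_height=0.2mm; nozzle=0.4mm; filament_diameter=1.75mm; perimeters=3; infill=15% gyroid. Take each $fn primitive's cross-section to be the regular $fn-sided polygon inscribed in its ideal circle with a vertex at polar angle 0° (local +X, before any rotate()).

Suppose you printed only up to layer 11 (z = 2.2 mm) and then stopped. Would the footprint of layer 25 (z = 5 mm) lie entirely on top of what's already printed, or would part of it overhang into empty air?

Compare the two slices. At z = 2.2: the r=6.5 cylinder contributes a regular 8-gon of circumradius 6.5 (area = (8/2)·6.500²·sin(360°/8) = 119.50 mm²); the r=3 cylinder at (0.5, 16) contributes a regular 8-gon of circumradius 3 (area = (8/2)·3.000²·sin(360°/8) = 25.46 mm²); the cube at (7.5, 6) (footprint 29.5×11.5) is included at this height (area 339.25 mm²); Merging all regions: the 3 present regions are separate (no shared area or edge), so areas and boundary lengths simply add and each stays a separate island — area = 484.21 mm². At z = 5: the r=6.5 cylinder gives a regular 8-gon of circumradius 6.5 (constant along its height) (area = (8/2)·6.500²·sin(360°/8) = 119.50 mm²); the cylinder at (0.5, 16): section is a regular 8-gon, circumradius r=3 (area = (8/2)·3.000²·sin(360°/8) = 25.46 mm²); the 29.5×11.5 cube at (7.5, 6) contributes its full rectangle (area 339.25 mm²); Merging all regions: the 3 present regions are separate (no shared area or edge), so areas and boundary lengths simply add and each stays a separate island — area = 484.21 mm². Checking containment: the cross-section at z = 5 is a subset of the cross-section at z = 2.2.

entirely on top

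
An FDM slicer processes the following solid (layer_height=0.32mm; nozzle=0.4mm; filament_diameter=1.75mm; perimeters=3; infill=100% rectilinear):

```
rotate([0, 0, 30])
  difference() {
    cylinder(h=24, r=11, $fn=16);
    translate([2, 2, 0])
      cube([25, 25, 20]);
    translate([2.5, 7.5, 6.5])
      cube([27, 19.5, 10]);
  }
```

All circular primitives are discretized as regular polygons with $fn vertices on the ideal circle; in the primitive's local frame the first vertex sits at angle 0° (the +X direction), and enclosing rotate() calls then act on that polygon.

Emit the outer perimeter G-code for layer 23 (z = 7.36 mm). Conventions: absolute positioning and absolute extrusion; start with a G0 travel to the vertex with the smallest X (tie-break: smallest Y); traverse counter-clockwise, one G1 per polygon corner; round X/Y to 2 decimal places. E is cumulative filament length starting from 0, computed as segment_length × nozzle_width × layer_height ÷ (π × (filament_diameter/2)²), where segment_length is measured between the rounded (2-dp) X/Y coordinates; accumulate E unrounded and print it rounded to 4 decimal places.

At z = 7.36 mm: the cylinder: section is a regular 16-gon, circumradius r=11; the 25×25 cube at (2, 2) contributes its full rectangle; the cube at (2.5, 7.5) (footprint 27×19.5) is included at this height; Taking the first minus the rest: starting from the r=11 cylinder, the 25×25 cube at (2, 2) partially overlaps it — only the 53.41 mm² overlap (of its 625.00 mm²) is removed, clipping the outline; the 27×19.5 cube at (2.5, 7.5) misses the remaining region (no effect) — 1 connected region; (whole slice rotated 30° about Z — lengths, areas and connectivity unchanged). The outline is a single polygon with 16 vertices. Extrusion per mm of travel: 0.4 × 0.32 / (π × 0.875²) = 0.053216. Accumulating E over each segment gives final E = 3.8744.

G0 X-10.91 Y-1.44 Z7.36
G1 X-9.53 Y-5.50 E0.2282
G1 X-6.70 Y-8.73 E0.4567
G1 X-2.85 Y-10.63 E0.6852
G1 X1.44 Y-10.91 E0.9140
G1 X5.50 Y-9.53 E1.1422
G1 X8.73 Y-6.70 E1.3707
G1 X10.63 Y-2.85 E1.5992
G1 X10.91 Y1.44 E1.8280
G1 X9.53 Y5.50 E2.0562
G1 X8.18 Y7.03 E2.1648
G1 X0.73 Y2.73 E2.6225
G1 X-3.57 Y10.18 E3.0803
G1 X-5.50 Y9.53 E3.1886
G1 X-8.73 Y6.70 E3.4172
G1 X-10.63 Y2.85 E3.6457
G1 X-10.91 Y-1.44 E3.8744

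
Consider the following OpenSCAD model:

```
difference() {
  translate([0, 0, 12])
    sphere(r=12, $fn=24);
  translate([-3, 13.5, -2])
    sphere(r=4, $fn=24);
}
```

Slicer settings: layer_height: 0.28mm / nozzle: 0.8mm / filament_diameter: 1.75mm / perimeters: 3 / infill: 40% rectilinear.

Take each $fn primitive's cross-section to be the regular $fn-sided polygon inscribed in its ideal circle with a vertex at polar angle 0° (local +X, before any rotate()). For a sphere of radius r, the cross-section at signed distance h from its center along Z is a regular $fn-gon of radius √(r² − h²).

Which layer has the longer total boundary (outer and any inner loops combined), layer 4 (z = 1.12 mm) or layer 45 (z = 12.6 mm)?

Layer 4 (z = 1.12): the sphere: section is a regular 24-gon, circumradius = √(r²−h²) = √(12²−10.88²) = 5.062 (perimeter = 2·24·5.062·sin(180°/24) = 31.72 mm); the r=4 sphere at (-3, 13.5) slices to a regular 24-gon of circumradius 2.503 (√(r²−h²) with h=3.12 from center) (perimeter = 2·24·2.503·sin(180°/24) = 15.68 mm); Taking the first minus the rest: starting from the r=12 sphere, the r=4 sphere at (-3, 13.5) misses the remaining region (no effect) — boundary = 31.72 mm. So its perimeter = 31.72 mm. Layer 45 (z = 12.6): the r=12 sphere contributes a regular 24-gon of circumradius √(12²−0.6²) = 11.985 (perimeter = 2·24·11.985·sin(180°/24) = 75.09 mm); the sphere at (-3, 13.5) is not intersected at this z (|z−center|=14.600 > r=4); After the difference (first − rest): none of the subtracted shapes is present at this height, so the r=12 sphere is unchanged — boundary = 75.09 mm. So its perimeter = 75.09 mm. Layer 45 is larger (75.09 vs 31.72 mm).

layer 45 (z = 12.6 mm)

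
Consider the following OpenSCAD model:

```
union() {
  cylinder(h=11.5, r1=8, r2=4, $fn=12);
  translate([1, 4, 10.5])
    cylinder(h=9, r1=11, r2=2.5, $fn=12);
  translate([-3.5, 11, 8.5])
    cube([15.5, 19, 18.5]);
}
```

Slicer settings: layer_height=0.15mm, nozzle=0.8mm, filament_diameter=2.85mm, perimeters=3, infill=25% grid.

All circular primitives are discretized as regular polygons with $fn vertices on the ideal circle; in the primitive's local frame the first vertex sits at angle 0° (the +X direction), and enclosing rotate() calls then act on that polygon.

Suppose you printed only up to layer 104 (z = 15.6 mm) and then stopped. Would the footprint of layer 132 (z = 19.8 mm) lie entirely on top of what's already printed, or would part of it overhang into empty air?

entirely on top

Compare the two slices. At z = 15.6: the cone does not reach this height (z outside [0, 11.5]); the cone at (1, 4) (r1=11→r2=2.5) has section circumradius 6.183 here — a regular 12-gon (area = (12/2)·6.183²·sin(360°/12) = 114.70 mm²); the 15.5×19 cube at (-3.5, 11) contributes its full rectangle (area 294.50 mm²); Merging all regions: the 2 present regions are separate (no shared area or edge), so areas and boundary lengths simply add and each stays a separate island — area = 409.20 mm². At z = 19.8: the cone is absent (z outside [0, 11.5]); the cone at (1, 4) does not reach this height (z outside [10.5, 19.5]); the cube at (-3.5, 11) (footprint 15.5×19) is included at this height (area 294.50 mm²); Merging all regions: only the 15.5×19 cube at (-3.5, 11) is present, so the union is just that shape — area = 294.50 mm². Checking containment: the cross-section at z = 19.8 is a subset of the cross-section at z = 15.6.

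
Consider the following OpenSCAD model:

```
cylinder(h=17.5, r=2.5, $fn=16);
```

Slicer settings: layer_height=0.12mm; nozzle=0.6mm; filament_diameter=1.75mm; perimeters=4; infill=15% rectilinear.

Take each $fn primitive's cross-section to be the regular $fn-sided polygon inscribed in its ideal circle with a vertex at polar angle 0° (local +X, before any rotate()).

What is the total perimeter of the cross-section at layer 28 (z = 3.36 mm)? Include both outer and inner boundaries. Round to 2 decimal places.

15.61 mm

At z = 3.36 mm: the r=2.5 cylinder contributes a regular 16-gon of circumradius 2.5 (perimeter = 2·16·2.500·sin(180°/16) = 15.61 mm). Overall, the cross-section is a single solid region. Total boundary length (outer) = 15.61 mm.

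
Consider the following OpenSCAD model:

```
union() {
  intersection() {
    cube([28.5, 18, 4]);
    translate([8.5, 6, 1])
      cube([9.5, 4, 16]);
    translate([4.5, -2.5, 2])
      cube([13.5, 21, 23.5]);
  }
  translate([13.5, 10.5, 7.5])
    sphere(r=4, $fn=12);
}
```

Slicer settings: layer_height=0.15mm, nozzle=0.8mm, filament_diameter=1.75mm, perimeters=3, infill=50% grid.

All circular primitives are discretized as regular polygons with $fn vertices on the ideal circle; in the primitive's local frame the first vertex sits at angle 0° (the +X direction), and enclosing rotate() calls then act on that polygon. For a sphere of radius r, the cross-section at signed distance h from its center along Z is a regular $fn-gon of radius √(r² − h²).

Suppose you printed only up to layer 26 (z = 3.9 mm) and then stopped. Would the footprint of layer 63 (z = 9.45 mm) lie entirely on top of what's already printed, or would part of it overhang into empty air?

Compare the two slices. At z = 3.9: the cube (footprint 28.5×18) is included at this height (area 513.00 mm²); the 9.5×4 cube at (8.5, 6) contributes its full rectangle (area 38.00 mm²); the cube at (4.5, -2.5) (footprint 13.5×21) is included at this height (area 283.50 mm²); After intersecting: the 9.5×4 cube at (8.5, 6) lies inside the 28.5×18 cube, so the common part is the 9.5×4 cube at (8.5, 6) itself; the running intersection lies inside the 13.5×21 cube at (4.5, -2.5), so it is kept whole — area = 38.00 mm²; the r=4 sphere at (13.5, 10.5) contributes a regular 12-gon of circumradius √(4²−3.6²) = 1.744 (area = (12/2)·1.744²·sin(360°/12) = 9.12 mm²); Combining (union): the regions partially overlap — summed areas 47.12 mm² minus the doubly-counted overlap 2.88 mm² gives 44.24 mm² — area = 44.24 mm². At z = 9.45: the cube does not reach this height (z outside [0, 4]); the cube at (8.5, 6) is present — its section is the full 9.5×4 rectangle (area 38.00 mm²); the cube at (4.5, -2.5) (footprint 13.5×21) is included at this height (area 283.50 mm²); Taking the intersection: at least one operand is absent at this height, so nothing remains; the r=4 sphere at (13.5, 10.5) contributes a regular 12-gon of circumradius √(4²−1.95²) = 3.492 (area = (12/2)·3.492²·sin(360°/12) = 36.59 mm²); Taking the union: only the r=4 sphere at (13.5, 10.5) is present, so the union is just that shape — area = 36.59 mm². Checking containment: at z = 9.45 the cross-section extends beyond the z = 3.9 cross-section by about 15.49 mm².

part overhangs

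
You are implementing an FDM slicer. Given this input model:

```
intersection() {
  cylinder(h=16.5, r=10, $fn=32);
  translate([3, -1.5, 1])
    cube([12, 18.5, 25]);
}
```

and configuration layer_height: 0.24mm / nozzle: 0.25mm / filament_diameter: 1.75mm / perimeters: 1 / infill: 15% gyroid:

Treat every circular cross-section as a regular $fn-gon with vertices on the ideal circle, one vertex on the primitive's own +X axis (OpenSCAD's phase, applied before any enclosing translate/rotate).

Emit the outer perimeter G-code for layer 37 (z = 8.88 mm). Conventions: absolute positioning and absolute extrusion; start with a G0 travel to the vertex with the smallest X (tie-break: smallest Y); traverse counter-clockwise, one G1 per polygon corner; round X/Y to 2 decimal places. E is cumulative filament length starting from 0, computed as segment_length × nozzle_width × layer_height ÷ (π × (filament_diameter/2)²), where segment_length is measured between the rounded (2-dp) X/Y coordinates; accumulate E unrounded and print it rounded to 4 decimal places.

At z = 8.88 mm: the r=10 cylinder contributes a regular 32-gon of circumradius 10; the cube at (3, -1.5) is present — its section is the full 12×18.5 rectangle; Keeping only the common overlap: the 12×18.5 cube at (3, -1.5) partially overlaps the r=10 cylinder; clipping to the common part keeps 58.98 mm² — 1 connected region. The outline is a single polygon with 10 vertices. Extrusion per mm of travel: 0.25 × 0.24 / (π × 0.875²) = 0.024945. Accumulating E over each segment gives final E = 0.7976.

G0 X3.00 Y-1.50 Z8.88
G1 X9.85 Y-1.50 E0.1709
G1 X10.00 Y0.00 E0.2085
G1 X9.81 Y1.95 E0.2574
G1 X9.24 Y3.83 E0.3064
G1 X8.31 Y5.56 E0.3554
G1 X7.07 Y7.07 E0.4041
G1 X5.56 Y8.31 E0.4528
G1 X3.83 Y9.24 E0.5018
G1 X3.00 Y9.49 E0.5235
G1 X3.00 Y-1.50 E0.7976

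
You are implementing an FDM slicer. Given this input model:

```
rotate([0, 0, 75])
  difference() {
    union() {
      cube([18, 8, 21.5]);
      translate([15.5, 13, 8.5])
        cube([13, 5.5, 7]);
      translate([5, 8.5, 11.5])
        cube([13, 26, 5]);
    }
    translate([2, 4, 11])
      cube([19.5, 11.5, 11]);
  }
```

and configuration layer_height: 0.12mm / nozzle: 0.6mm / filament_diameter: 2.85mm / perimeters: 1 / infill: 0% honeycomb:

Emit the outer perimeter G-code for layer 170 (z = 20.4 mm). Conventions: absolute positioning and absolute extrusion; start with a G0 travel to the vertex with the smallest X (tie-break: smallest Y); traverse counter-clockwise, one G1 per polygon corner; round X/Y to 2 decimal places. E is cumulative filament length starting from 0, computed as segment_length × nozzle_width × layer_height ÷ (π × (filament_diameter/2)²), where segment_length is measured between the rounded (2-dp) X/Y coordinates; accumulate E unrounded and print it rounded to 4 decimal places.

At z = 20.4 mm: the cube (footprint 18×8) is included at this height; the cube at (15.5, 13) is absent (z outside [8.5, 15.5]); the cube at (5, 8.5) is not intersected at this z (z outside [11.5, 16.5]); Taking the union: only the 18×8 cube is present, so the union is just that shape — 1 connected region; the cube at (2, 4) (footprint 19.5×11.5) is included at this height; Subtracting the remaining from the first: starting from that combined region, the 19.5×11.5 cube at (2, 4) partially overlaps it — only the 64.00 mm² overlap (of its 224.25 mm²) is removed, clipping the outline — 1 connected region; (rotated 75° about Z; rotation is an isometry so areas/perimeters/island counts are preserved). The outline is a single polygon with 6 vertices. Extrusion per mm of travel: 0.6 × 0.12 / (π × 1.425²) = 0.011286. Accumulating E over each segment gives final E = 0.5868.

G0 X-7.73 Y2.07 Z20.40
G1 X0.00 Y0.00 E0.0903
G1 X4.66 Y17.39 E0.2935
G1 X0.80 Y18.42 E0.3386
G1 X-3.35 Y2.97 E0.5192
G1 X-7.21 Y4.00 E0.5642
G1 X-7.73 Y2.07 E0.5868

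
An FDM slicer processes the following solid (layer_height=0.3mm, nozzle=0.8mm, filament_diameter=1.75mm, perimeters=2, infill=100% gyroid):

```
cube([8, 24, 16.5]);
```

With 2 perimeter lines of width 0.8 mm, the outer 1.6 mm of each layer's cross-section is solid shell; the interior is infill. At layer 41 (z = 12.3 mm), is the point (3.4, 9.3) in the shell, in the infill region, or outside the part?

infill

At z = 12.3 mm: the cube is present — its section is the full 8×24 rectangle. Overall, the cross-section is a single solid region. The nearest boundary edge runs (0.00, 24.00)→(0.00, 0.00); distance from the point to it = 3.40 mm. The point is inside the cross-section and 3.40 mm from the nearest boundary — more than the 1.6 mm shell width (2 × 0.8), so it's in the infill interior.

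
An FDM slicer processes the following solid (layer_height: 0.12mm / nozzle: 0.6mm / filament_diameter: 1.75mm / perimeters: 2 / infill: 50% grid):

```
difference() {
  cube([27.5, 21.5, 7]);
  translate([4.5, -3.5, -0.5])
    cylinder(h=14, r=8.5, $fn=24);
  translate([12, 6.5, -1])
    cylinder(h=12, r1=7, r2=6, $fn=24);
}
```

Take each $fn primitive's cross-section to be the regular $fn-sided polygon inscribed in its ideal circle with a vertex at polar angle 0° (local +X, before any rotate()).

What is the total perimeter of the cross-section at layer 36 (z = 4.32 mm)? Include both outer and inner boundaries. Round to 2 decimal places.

At z = 4.32 mm: the cube (footprint 27.5×21.5) is included at this height (perimeter 98.00 mm); the r=8.5 cylinder at (4.5, -3.5) contributes a regular 24-gon of circumradius 8.5 (perimeter = 2·24·8.500·sin(180°/24) = 53.25 mm); the cone at (12, 6.5) (r1=7→r2=6) has section circumradius 6.557 here — a regular 24-gon (perimeter = 2·24·6.557·sin(180°/24) = 41.08 mm); After the difference (first − rest): starting from the 27.5×21.5 cube, the r=8.5 cylinder at (4.5, -3.5) partially overlaps it — only the 47.80 mm² overlap (of its 224.40 mm²) is removed, clipping the outline; the cone at (12, 6.5) partially overlaps it — only the 119.83 mm² overlap (of its 133.52 mm²) is removed, clipping the outline — boundary = 119.87 mm. Overall, the cross-section is a single solid region. Total boundary length (outer) = 119.87 mm.

119.87 mm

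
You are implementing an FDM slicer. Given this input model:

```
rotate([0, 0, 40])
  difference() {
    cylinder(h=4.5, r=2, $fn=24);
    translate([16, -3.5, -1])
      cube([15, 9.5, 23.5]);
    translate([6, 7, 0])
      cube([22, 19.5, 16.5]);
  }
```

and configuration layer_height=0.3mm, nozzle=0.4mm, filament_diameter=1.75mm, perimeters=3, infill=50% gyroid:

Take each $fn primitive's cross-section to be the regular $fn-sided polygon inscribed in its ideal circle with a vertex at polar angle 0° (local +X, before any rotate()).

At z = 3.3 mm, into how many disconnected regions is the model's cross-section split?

At z = 3.3 mm: the r=2 cylinder contributes a regular 24-gon of circumradius 2; the cube at (16, -3.5) (footprint 15×9.5) is included at this height; the 22×19.5 cube at (6, 7) contributes its full rectangle; Subtracting the remaining from the first: starting from the r=2 cylinder, the 15×9.5 cube at (16, -3.5) misses the remaining region (no effect); the 22×19.5 cube at (6, 7) misses the remaining region (no effect) — 1 connected region; (whole slice rotated 40° about Z — lengths, areas and connectivity unchanged). The result has 1 disconnected region.

1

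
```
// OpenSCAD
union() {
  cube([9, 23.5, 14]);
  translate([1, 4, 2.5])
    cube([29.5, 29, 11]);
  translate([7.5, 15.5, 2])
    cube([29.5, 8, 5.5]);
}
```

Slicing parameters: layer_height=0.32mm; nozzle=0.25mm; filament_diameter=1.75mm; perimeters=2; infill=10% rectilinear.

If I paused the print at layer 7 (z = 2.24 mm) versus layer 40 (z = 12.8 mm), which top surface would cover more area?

layer 40 (z = 12.8 mm)

Layer 7 (z = 2.24): the cube is present — its section is the full 9×23.5 rectangle (area 211.50 mm²); the cube at (1, 4) is absent (z outside [2.5, 13.5]); the 29.5×8 cube at (7.5, 15.5) contributes its full rectangle (area 236.00 mm²); Merging all regions: the regions partially overlap — summed areas 447.50 mm² minus the doubly-counted overlap 12.00 mm² gives 435.50 mm² — area = 435.50 mm². So its area = 435.50 mm². Layer 40 (z = 12.8): the 9×23.5 cube contributes its full rectangle (area 211.50 mm²); the cube at (1, 4) (footprint 29.5×29) is included at this height (area 855.50 mm²); the cube at (7.5, 15.5) is absent (z outside [2, 7.5]); Taking the union: the regions partially overlap — summed areas 1067.00 mm² minus the doubly-counted overlap 156.00 mm² gives 911.00 mm² — area = 911.00 mm². So its area = 911.00 mm². Layer 40 is larger (911.00 vs 435.50 mm²).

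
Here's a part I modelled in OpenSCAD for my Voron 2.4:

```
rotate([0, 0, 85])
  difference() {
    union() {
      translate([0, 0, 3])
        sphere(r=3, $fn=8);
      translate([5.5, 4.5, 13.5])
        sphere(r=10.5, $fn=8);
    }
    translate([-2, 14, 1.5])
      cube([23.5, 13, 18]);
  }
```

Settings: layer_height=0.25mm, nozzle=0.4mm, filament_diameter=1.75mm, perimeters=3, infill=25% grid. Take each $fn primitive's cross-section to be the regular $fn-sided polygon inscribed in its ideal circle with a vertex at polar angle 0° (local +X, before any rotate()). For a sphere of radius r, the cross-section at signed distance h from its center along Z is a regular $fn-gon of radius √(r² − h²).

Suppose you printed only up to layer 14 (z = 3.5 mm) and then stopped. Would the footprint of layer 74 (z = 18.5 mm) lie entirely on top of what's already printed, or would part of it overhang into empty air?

Compare the two slices. At z = 3.5: the sphere: section is a regular 8-gon, circumradius = √(r²−h²) = √(3²−0.5²) = 2.958 (area = (8/2)·2.958²·sin(360°/8) = 24.75 mm²); the sphere at (5.5, 4.5): section is a regular 8-gon, circumradius = √(r²−h²) = √(10.5²−10²) = 3.202 (area = (8/2)·3.202²·sin(360°/8) = 28.99 mm²); Merging all regions: the 2 present regions are separate (no shared area or edge), so areas and boundary lengths simply add and each stays a separate island — area = 53.74 mm²; the 23.5×13 cube at (-2, 14) contributes its full rectangle (area 305.50 mm²); After the difference (first − rest): starting from the result so far (53.74 mm²), the 23.5×13 cube at (-2, 14) misses the remaining region (no effect) — area = 53.74 mm²; (whole slice rotated 85° about Z — lengths, areas and connectivity unchanged). At z = 18.5: the sphere is not intersected at this z (|z−center|=15.500 > r=3); the r=10.5 sphere at (5.5, 4.5) slices to a regular 8-gon of circumradius 9.233 (√(r²−h²) with h=5 from center) (area = (8/2)·9.233²·sin(360°/8) = 241.12 mm²); Taking the union: only the r=10.5 sphere at (5.5, 4.5) is present, so the union is just that shape — area = 241.12 mm²; the cube at (-2, 14) is present — its section is the full 23.5×13 rectangle (area 305.50 mm²); After the difference (first − rest): starting from the result so far (241.12 mm²), the 23.5×13 cube at (-2, 14) misses the remaining region (no effect) — area = 241.12 mm²; (whole slice rotated 85° about Z — lengths, areas and connectivity unchanged). Checking containment: at z = 18.5 the cross-section extends beyond the z = 3.5 cross-section by about 191.28 mm².

part overhangs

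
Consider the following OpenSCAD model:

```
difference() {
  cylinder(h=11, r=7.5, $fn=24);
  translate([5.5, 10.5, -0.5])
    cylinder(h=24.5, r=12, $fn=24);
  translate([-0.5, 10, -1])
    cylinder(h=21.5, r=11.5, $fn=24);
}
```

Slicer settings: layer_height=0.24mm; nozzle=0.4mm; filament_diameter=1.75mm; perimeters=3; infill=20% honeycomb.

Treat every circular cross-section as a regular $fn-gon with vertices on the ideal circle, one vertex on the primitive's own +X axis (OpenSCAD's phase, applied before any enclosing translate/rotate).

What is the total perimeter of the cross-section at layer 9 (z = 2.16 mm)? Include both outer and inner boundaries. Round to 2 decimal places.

38.47 mm

At z = 2.16 mm: the r=7.5 cylinder contributes a regular 24-gon of circumradius 7.5 (perimeter = 2·24·7.500·sin(180°/24) = 46.99 mm); the cylinder at (5.5, 10.5): section is a regular 24-gon, circumradius r=12 (perimeter = 2·24·12.000·sin(180°/24) = 75.18 mm); the r=11.5 cylinder at (-0.5, 10) contributes a regular 24-gon of circumradius 11.5 (perimeter = 2·24·11.500·sin(180°/24) = 72.05 mm); Taking the first minus the rest: starting from the r=7.5 cylinder, the r=12 cylinder at (5.5, 10.5) partially overlaps it — only the 76.76 mm² overlap (of its 447.24 mm²) is removed, clipping the outline; the r=11.5 cylinder at (-0.5, 10) partially overlaps it — only the 25.81 mm² overlap (of its 410.75 mm²) is removed, clipping the outline — boundary = 38.47 mm. Overall, the cross-section is a single solid region. Total boundary length (outer) = 38.47 mm.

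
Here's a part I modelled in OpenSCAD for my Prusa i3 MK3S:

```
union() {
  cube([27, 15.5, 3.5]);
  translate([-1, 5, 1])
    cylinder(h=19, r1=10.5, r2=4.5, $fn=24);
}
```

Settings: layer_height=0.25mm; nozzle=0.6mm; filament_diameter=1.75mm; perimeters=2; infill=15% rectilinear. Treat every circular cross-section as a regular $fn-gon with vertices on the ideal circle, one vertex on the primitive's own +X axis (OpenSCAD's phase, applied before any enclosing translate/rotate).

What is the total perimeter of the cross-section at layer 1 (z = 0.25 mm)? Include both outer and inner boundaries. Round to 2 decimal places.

At z = 0.25 mm: the cube (footprint 27×15.5) is included at this height (perimeter 85.00 mm); the cone at (-1, 5) is absent (z outside [1, 20]); Merging all regions: only the 27×15.5 cube is present, so the union is just that shape — boundary = 85.00 mm. Overall, the cross-section is a single solid region. Total boundary length (outer) = 85.00 mm.

85.00 mm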